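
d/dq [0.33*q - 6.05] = 0.330000000000000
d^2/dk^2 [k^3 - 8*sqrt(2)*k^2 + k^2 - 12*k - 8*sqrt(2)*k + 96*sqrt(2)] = 6*k - 16*sqrt(2) + 2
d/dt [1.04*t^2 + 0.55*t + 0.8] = 2.08*t + 0.55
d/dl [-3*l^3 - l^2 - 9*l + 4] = -9*l^2 - 2*l - 9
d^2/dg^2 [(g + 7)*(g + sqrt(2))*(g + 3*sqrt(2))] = 6*g + 8*sqrt(2) + 14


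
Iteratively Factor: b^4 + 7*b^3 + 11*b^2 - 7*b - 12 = (b - 1)*(b^3 + 8*b^2 + 19*b + 12) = (b - 1)*(b + 4)*(b^2 + 4*b + 3) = (b - 1)*(b + 1)*(b + 4)*(b + 3)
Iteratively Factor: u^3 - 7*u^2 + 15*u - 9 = (u - 3)*(u^2 - 4*u + 3) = (u - 3)^2*(u - 1)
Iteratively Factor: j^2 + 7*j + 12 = (j + 3)*(j + 4)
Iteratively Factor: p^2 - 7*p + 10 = (p - 2)*(p - 5)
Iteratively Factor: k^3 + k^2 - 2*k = (k + 2)*(k^2 - k) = (k - 1)*(k + 2)*(k)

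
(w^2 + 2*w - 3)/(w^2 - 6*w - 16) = (-w^2 - 2*w + 3)/(-w^2 + 6*w + 16)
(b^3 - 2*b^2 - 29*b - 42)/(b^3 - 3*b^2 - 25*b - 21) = (b + 2)/(b + 1)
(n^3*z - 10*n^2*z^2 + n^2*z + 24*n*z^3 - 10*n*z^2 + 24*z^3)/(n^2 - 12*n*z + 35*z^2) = z*(n^3 - 10*n^2*z + n^2 + 24*n*z^2 - 10*n*z + 24*z^2)/(n^2 - 12*n*z + 35*z^2)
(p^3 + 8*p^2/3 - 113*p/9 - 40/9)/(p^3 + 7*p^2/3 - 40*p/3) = (p + 1/3)/p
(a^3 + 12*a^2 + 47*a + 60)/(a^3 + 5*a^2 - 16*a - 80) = (a + 3)/(a - 4)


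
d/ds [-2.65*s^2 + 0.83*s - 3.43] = 0.83 - 5.3*s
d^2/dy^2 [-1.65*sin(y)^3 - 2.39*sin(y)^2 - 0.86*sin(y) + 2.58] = 2.0975*sin(y) - 3.7125*sin(3*y) - 4.78*cos(2*y)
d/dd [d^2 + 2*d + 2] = 2*d + 2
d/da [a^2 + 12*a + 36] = 2*a + 12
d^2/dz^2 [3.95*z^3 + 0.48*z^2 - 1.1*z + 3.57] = 23.7*z + 0.96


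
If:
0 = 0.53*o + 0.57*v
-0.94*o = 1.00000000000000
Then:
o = -1.06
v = 0.99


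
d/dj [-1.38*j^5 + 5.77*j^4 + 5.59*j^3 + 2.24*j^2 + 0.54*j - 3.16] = -6.9*j^4 + 23.08*j^3 + 16.77*j^2 + 4.48*j + 0.54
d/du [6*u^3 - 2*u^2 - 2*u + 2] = 18*u^2 - 4*u - 2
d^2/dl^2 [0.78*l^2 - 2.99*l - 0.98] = 1.56000000000000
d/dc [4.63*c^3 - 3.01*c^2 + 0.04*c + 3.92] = 13.89*c^2 - 6.02*c + 0.04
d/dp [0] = 0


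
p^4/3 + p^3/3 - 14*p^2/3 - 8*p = p*(p/3 + 1)*(p - 4)*(p + 2)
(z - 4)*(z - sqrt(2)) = z^2 - 4*z - sqrt(2)*z + 4*sqrt(2)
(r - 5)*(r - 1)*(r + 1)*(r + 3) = r^4 - 2*r^3 - 16*r^2 + 2*r + 15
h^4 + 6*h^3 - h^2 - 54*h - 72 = (h - 3)*(h + 2)*(h + 3)*(h + 4)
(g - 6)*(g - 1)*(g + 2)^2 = g^4 - 3*g^3 - 18*g^2 - 4*g + 24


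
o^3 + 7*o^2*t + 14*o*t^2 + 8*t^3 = (o + t)*(o + 2*t)*(o + 4*t)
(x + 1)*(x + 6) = x^2 + 7*x + 6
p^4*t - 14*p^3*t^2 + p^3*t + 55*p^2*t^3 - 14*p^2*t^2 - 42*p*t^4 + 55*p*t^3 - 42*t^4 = (p - 7*t)*(p - 6*t)*(p - t)*(p*t + t)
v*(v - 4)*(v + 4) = v^3 - 16*v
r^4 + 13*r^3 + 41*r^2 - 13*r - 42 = (r - 1)*(r + 1)*(r + 6)*(r + 7)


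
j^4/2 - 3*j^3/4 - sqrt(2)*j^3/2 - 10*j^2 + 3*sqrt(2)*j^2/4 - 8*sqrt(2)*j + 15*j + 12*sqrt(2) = (j/2 + sqrt(2)/2)*(j - 3/2)*(j - 4*sqrt(2))*(j + 2*sqrt(2))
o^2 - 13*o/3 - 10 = (o - 6)*(o + 5/3)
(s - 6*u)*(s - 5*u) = s^2 - 11*s*u + 30*u^2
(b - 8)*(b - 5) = b^2 - 13*b + 40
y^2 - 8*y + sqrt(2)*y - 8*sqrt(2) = (y - 8)*(y + sqrt(2))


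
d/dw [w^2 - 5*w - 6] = 2*w - 5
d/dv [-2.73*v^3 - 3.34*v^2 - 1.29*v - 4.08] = -8.19*v^2 - 6.68*v - 1.29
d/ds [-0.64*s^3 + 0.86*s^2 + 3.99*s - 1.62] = -1.92*s^2 + 1.72*s + 3.99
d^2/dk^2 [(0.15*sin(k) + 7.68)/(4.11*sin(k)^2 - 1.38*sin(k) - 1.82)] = (-2.533815*sin(k)^5 - 519.776082*sin(k)^4 + 129.013722*sin(k)^3 + 534.347172*sin(k)^2 - 235.832136*sin(k) + 143.393976)/(69.426531*sin(k)^6 - 69.933294*sin(k)^5 - 68.749614*sin(k)^4 + 59.307984*sin(k)^3 + 30.443868*sin(k)^2 - 13.713336*sin(k) - 6.028568)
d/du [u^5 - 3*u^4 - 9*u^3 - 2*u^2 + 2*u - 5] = 5*u^4 - 12*u^3 - 27*u^2 - 4*u + 2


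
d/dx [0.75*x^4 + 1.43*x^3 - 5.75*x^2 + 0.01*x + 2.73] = 3.0*x^3 + 4.29*x^2 - 11.5*x + 0.01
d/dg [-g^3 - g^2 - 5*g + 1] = -3*g^2 - 2*g - 5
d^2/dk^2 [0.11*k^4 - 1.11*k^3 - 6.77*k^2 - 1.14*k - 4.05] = 1.32*k^2 - 6.66*k - 13.54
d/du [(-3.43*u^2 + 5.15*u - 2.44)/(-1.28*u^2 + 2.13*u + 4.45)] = (-0.713899999999999*u^2 - 36.7734*u + 28.1147)/(1.6384*u^4 - 5.4528*u^3 - 6.8551*u^2 + 18.957*u + 19.8025)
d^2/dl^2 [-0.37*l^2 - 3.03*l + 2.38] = -0.740000000000000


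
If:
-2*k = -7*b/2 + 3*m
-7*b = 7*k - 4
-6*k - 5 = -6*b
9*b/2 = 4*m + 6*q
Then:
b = 59/84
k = -11/84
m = 457/504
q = -235/3024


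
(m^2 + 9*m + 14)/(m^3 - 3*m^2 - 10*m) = (m + 7)/(m*(m - 5))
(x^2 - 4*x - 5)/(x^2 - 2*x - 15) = (x + 1)/(x + 3)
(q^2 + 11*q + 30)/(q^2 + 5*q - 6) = (q + 5)/(q - 1)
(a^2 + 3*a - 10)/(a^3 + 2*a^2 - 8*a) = (a + 5)/(a*(a + 4))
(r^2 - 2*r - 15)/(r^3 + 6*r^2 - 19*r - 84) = (r - 5)/(r^2 + 3*r - 28)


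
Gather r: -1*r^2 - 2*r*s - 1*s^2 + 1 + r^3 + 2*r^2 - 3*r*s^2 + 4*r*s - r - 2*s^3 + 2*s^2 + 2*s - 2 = r^3 + r^2 + r*(-3*s^2 + 2*s - 1) - 2*s^3 + s^2 + 2*s - 1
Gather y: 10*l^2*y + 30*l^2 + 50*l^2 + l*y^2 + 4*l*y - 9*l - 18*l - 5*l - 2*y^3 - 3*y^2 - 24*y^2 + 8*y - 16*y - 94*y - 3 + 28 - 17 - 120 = 80*l^2 - 32*l - 2*y^3 + y^2*(l - 27) + y*(10*l^2 + 4*l - 102) - 112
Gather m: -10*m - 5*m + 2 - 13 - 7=-15*m - 18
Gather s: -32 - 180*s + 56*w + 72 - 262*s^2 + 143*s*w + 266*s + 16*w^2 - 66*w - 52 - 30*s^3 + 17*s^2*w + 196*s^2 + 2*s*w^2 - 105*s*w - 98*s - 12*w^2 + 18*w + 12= -30*s^3 + s^2*(17*w - 66) + s*(2*w^2 + 38*w - 12) + 4*w^2 + 8*w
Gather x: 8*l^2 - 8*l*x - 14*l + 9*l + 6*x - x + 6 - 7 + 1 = 8*l^2 - 5*l + x*(5 - 8*l)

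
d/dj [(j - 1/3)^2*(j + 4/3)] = (3*j - 1)*(9*j + 7)/9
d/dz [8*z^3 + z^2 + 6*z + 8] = 24*z^2 + 2*z + 6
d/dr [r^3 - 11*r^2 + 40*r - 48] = 3*r^2 - 22*r + 40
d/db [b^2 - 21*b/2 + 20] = 2*b - 21/2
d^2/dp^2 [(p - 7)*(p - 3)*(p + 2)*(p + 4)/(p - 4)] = 6*(p^4 - 12*p^3 + 48*p^2 - 64*p - 48)/(p^3 - 12*p^2 + 48*p - 64)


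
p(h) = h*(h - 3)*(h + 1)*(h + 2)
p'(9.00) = 2784.00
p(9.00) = 5940.00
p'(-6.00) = -786.00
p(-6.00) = 1080.00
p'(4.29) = 249.75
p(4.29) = 184.14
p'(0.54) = -12.93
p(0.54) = -5.20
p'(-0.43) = -0.30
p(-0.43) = 1.32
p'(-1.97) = -9.00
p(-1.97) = -0.28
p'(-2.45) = -30.52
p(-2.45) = 8.71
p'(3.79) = 158.70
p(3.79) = 83.04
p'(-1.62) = -0.33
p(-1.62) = -1.76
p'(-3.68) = -153.82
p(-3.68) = 110.68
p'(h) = h*(h - 3)*(h + 1) + h*(h - 3)*(h + 2) + h*(h + 1)*(h + 2) + (h - 3)*(h + 1)*(h + 2) = 4*h^3 - 14*h - 6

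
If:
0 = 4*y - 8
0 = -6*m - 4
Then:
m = -2/3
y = 2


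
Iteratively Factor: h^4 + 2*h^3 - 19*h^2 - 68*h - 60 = (h + 2)*(h^3 - 19*h - 30) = (h + 2)*(h + 3)*(h^2 - 3*h - 10) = (h + 2)^2*(h + 3)*(h - 5)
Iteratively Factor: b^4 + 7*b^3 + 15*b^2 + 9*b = (b)*(b^3 + 7*b^2 + 15*b + 9) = b*(b + 3)*(b^2 + 4*b + 3) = b*(b + 3)^2*(b + 1)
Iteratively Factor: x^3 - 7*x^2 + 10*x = (x)*(x^2 - 7*x + 10) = x*(x - 5)*(x - 2)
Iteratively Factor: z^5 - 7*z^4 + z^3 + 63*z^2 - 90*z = (z + 3)*(z^4 - 10*z^3 + 31*z^2 - 30*z) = z*(z + 3)*(z^3 - 10*z^2 + 31*z - 30) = z*(z - 5)*(z + 3)*(z^2 - 5*z + 6) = z*(z - 5)*(z - 2)*(z + 3)*(z - 3)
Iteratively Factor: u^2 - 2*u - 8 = (u + 2)*(u - 4)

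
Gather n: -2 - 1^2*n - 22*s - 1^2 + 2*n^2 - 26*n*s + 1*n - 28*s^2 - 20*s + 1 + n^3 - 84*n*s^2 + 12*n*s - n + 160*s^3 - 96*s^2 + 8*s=n^3 + 2*n^2 + n*(-84*s^2 - 14*s - 1) + 160*s^3 - 124*s^2 - 34*s - 2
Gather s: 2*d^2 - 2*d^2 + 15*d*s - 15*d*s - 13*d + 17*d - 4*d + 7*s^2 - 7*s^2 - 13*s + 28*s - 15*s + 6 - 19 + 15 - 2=0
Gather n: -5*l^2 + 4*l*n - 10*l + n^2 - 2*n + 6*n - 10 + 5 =-5*l^2 - 10*l + n^2 + n*(4*l + 4) - 5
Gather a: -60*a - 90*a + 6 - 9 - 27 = -150*a - 30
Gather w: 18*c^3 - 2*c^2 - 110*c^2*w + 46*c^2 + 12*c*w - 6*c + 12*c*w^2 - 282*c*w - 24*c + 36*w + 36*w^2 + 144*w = 18*c^3 + 44*c^2 - 30*c + w^2*(12*c + 36) + w*(-110*c^2 - 270*c + 180)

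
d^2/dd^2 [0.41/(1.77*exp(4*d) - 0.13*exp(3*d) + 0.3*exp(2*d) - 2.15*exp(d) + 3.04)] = ((-11.6112*exp(3*d) + 0.4797*exp(2*d) - 0.492*exp(d) + 0.8815)*(1.77*exp(4*d) - 0.13*exp(3*d) + 0.3*exp(2*d) - 2.15*exp(d) + 3.04) + 0.41*(7.08*exp(3*d) - 0.39*exp(2*d) + 0.6*exp(d) - 2.15)*(14.16*exp(3*d) - 0.78*exp(2*d) + 1.2*exp(d) - 4.3)*exp(d))*exp(d)/(1.77*exp(4*d) - 0.13*exp(3*d) + 0.3*exp(2*d) - 2.15*exp(d) + 3.04)^3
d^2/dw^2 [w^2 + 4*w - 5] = 2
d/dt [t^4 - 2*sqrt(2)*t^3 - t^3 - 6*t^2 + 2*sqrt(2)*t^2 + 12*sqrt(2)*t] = 4*t^3 - 6*sqrt(2)*t^2 - 3*t^2 - 12*t + 4*sqrt(2)*t + 12*sqrt(2)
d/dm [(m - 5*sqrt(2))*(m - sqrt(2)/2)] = 2*m - 11*sqrt(2)/2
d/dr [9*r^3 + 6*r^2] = 3*r*(9*r + 4)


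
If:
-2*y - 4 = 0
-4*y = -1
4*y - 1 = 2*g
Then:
No Solution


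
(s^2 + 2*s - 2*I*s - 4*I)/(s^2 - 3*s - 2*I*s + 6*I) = (s + 2)/(s - 3)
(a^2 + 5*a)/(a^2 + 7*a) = (a + 5)/(a + 7)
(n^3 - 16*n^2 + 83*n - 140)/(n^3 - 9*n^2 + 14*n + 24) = (n^2 - 12*n + 35)/(n^2 - 5*n - 6)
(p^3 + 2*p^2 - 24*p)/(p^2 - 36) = p*(p - 4)/(p - 6)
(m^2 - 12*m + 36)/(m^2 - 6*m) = (m - 6)/m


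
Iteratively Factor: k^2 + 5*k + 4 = (k + 1)*(k + 4)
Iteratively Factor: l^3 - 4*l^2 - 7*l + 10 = (l - 1)*(l^2 - 3*l - 10) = (l - 5)*(l - 1)*(l + 2)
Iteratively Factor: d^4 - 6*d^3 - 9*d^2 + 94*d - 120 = (d - 3)*(d^3 - 3*d^2 - 18*d + 40) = (d - 3)*(d - 2)*(d^2 - d - 20) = (d - 3)*(d - 2)*(d + 4)*(d - 5)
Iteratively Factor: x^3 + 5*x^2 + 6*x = (x + 3)*(x^2 + 2*x) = (x + 2)*(x + 3)*(x)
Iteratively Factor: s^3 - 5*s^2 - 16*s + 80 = (s - 4)*(s^2 - s - 20) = (s - 4)*(s + 4)*(s - 5)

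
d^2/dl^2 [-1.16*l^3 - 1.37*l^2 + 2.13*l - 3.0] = -6.96*l - 2.74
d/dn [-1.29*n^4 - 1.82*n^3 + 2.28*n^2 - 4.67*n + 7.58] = -5.16*n^3 - 5.46*n^2 + 4.56*n - 4.67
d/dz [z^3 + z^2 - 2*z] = 3*z^2 + 2*z - 2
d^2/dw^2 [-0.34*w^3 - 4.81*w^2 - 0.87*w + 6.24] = -2.04*w - 9.62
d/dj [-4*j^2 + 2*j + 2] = 2 - 8*j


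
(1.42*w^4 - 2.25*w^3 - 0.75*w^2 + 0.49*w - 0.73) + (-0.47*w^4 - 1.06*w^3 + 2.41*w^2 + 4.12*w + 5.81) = 0.95*w^4 - 3.31*w^3 + 1.66*w^2 + 4.61*w + 5.08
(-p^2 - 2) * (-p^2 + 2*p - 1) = p^4 - 2*p^3 + 3*p^2 - 4*p + 2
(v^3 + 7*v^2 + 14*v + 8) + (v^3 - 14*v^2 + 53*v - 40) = 2*v^3 - 7*v^2 + 67*v - 32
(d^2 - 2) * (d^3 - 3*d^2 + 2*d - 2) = d^5 - 3*d^4 + 4*d^2 - 4*d + 4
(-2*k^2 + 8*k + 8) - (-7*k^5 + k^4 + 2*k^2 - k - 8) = 7*k^5 - k^4 - 4*k^2 + 9*k + 16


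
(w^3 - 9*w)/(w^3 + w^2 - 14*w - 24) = w*(w - 3)/(w^2 - 2*w - 8)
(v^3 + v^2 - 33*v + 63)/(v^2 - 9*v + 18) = (v^2 + 4*v - 21)/(v - 6)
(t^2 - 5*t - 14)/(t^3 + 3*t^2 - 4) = (t - 7)/(t^2 + t - 2)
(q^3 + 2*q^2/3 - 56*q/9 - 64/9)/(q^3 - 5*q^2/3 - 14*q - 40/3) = (q - 8/3)/(q - 5)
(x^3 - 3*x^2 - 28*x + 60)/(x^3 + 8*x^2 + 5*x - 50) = (x - 6)/(x + 5)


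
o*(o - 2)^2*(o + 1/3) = o^4 - 11*o^3/3 + 8*o^2/3 + 4*o/3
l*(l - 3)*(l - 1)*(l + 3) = l^4 - l^3 - 9*l^2 + 9*l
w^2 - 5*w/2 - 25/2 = (w - 5)*(w + 5/2)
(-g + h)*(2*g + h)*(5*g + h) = -10*g^3 + 3*g^2*h + 6*g*h^2 + h^3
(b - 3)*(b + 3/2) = b^2 - 3*b/2 - 9/2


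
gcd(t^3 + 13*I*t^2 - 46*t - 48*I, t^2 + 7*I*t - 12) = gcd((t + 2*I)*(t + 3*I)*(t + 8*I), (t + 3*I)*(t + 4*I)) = t + 3*I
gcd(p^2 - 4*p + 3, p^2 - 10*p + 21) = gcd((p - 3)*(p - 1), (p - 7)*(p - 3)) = p - 3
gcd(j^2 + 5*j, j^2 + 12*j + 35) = j + 5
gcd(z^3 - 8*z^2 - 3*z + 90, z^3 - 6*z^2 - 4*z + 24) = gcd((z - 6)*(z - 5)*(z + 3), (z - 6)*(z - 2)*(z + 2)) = z - 6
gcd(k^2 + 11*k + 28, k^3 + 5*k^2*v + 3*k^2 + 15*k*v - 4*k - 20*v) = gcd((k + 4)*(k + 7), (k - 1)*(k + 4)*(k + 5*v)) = k + 4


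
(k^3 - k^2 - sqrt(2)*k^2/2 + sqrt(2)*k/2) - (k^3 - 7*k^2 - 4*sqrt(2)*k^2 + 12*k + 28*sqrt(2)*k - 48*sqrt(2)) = 7*sqrt(2)*k^2/2 + 6*k^2 - 55*sqrt(2)*k/2 - 12*k + 48*sqrt(2)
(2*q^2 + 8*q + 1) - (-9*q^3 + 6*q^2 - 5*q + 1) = 9*q^3 - 4*q^2 + 13*q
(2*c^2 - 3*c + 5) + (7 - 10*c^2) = -8*c^2 - 3*c + 12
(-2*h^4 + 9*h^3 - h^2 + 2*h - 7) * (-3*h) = 6*h^5 - 27*h^4 + 3*h^3 - 6*h^2 + 21*h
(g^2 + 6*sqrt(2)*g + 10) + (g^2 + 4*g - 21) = 2*g^2 + 4*g + 6*sqrt(2)*g - 11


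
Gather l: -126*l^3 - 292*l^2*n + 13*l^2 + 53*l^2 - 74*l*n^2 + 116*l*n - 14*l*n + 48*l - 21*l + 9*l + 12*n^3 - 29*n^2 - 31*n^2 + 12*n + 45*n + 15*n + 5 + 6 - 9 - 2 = -126*l^3 + l^2*(66 - 292*n) + l*(-74*n^2 + 102*n + 36) + 12*n^3 - 60*n^2 + 72*n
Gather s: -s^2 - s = -s^2 - s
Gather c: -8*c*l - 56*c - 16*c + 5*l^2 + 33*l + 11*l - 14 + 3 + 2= c*(-8*l - 72) + 5*l^2 + 44*l - 9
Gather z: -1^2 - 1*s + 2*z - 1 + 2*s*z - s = -2*s + z*(2*s + 2) - 2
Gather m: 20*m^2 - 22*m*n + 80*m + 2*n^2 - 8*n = 20*m^2 + m*(80 - 22*n) + 2*n^2 - 8*n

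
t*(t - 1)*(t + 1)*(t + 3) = t^4 + 3*t^3 - t^2 - 3*t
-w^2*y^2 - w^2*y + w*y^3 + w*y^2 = y*(-w + y)*(w*y + w)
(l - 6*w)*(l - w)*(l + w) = l^3 - 6*l^2*w - l*w^2 + 6*w^3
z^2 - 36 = (z - 6)*(z + 6)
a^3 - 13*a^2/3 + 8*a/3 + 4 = (a - 3)*(a - 2)*(a + 2/3)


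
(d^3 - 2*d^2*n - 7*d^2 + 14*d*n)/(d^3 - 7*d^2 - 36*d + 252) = d*(d - 2*n)/(d^2 - 36)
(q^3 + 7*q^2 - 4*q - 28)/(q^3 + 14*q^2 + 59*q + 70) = (q - 2)/(q + 5)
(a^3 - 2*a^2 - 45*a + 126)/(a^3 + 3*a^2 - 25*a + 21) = (a - 6)/(a - 1)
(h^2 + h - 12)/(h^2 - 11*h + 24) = (h + 4)/(h - 8)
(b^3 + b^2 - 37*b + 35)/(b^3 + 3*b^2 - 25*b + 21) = (b - 5)/(b - 3)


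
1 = 1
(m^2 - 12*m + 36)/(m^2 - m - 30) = (m - 6)/(m + 5)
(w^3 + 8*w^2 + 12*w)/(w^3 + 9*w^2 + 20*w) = (w^2 + 8*w + 12)/(w^2 + 9*w + 20)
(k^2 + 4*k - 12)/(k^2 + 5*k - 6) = (k - 2)/(k - 1)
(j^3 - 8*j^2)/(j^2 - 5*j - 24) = j^2/(j + 3)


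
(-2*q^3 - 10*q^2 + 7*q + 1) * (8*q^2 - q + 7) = -16*q^5 - 78*q^4 + 52*q^3 - 69*q^2 + 48*q + 7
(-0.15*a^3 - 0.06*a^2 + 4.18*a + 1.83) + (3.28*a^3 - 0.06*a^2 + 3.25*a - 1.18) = 3.13*a^3 - 0.12*a^2 + 7.43*a + 0.65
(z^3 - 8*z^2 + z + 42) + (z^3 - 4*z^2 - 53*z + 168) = 2*z^3 - 12*z^2 - 52*z + 210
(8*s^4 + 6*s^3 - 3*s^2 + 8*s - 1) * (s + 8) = 8*s^5 + 70*s^4 + 45*s^3 - 16*s^2 + 63*s - 8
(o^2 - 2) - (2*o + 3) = o^2 - 2*o - 5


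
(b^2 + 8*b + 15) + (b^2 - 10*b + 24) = 2*b^2 - 2*b + 39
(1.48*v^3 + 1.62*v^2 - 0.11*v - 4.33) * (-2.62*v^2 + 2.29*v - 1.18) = -3.8776*v^5 - 0.8552*v^4 + 2.2516*v^3 + 9.1811*v^2 - 9.7859*v + 5.1094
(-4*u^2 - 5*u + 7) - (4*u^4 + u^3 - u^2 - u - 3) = -4*u^4 - u^3 - 3*u^2 - 4*u + 10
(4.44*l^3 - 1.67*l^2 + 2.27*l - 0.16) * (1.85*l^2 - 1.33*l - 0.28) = 8.214*l^5 - 8.9947*l^4 + 5.1774*l^3 - 2.8475*l^2 - 0.4228*l + 0.0448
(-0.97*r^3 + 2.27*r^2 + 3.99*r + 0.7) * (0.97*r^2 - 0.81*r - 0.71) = -0.9409*r^5 + 2.9876*r^4 + 2.7203*r^3 - 4.1646*r^2 - 3.3999*r - 0.497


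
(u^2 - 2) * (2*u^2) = 2*u^4 - 4*u^2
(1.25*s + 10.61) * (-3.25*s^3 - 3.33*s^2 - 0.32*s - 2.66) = -4.0625*s^4 - 38.645*s^3 - 35.7313*s^2 - 6.7202*s - 28.2226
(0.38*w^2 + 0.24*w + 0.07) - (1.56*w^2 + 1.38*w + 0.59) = -1.18*w^2 - 1.14*w - 0.52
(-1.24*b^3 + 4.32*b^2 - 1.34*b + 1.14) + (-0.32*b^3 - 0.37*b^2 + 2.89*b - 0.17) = -1.56*b^3 + 3.95*b^2 + 1.55*b + 0.97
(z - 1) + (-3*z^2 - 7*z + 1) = -3*z^2 - 6*z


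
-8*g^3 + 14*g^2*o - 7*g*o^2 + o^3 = (-4*g + o)*(-2*g + o)*(-g + o)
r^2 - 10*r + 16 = (r - 8)*(r - 2)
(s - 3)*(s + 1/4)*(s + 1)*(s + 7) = s^4 + 21*s^3/4 - 63*s^2/4 - 101*s/4 - 21/4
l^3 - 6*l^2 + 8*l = l*(l - 4)*(l - 2)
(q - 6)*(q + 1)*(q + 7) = q^3 + 2*q^2 - 41*q - 42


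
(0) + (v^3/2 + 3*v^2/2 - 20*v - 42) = v^3/2 + 3*v^2/2 - 20*v - 42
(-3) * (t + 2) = -3*t - 6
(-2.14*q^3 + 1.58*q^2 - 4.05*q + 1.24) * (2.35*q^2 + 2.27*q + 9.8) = -5.029*q^5 - 1.1448*q^4 - 26.9029*q^3 + 9.2045*q^2 - 36.8752*q + 12.152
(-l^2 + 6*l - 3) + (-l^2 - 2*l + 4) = -2*l^2 + 4*l + 1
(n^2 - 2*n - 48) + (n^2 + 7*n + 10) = 2*n^2 + 5*n - 38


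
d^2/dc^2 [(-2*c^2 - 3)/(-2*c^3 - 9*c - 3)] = 2*(-18*c*(2*c^2 + 3)*(2*c^3 + 9*c + 3) + 9*(2*c^2 + 3)^3 + 2*(2*c^3 + 9*c + 3)^2)/(2*c^3 + 9*c + 3)^3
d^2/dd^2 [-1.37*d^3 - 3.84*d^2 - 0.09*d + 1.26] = -8.22*d - 7.68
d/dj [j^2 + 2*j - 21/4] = 2*j + 2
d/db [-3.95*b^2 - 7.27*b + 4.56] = -7.9*b - 7.27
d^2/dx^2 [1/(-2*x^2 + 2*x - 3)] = 4*(2*x^2 - 2*x - 2*(2*x - 1)^2 + 3)/(2*x^2 - 2*x + 3)^3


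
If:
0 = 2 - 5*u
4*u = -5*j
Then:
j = -8/25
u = 2/5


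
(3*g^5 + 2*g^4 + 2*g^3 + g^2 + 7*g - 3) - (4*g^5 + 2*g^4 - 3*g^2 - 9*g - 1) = -g^5 + 2*g^3 + 4*g^2 + 16*g - 2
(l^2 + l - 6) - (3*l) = l^2 - 2*l - 6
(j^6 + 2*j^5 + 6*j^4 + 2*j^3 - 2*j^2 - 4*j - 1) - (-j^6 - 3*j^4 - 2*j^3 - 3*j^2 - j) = 2*j^6 + 2*j^5 + 9*j^4 + 4*j^3 + j^2 - 3*j - 1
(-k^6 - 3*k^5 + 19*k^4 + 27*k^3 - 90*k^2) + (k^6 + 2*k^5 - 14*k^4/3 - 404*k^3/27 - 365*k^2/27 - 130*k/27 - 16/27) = -k^5 + 43*k^4/3 + 325*k^3/27 - 2795*k^2/27 - 130*k/27 - 16/27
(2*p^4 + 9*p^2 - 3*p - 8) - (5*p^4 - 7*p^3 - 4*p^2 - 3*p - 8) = -3*p^4 + 7*p^3 + 13*p^2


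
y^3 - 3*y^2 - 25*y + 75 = (y - 5)*(y - 3)*(y + 5)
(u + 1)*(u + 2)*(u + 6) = u^3 + 9*u^2 + 20*u + 12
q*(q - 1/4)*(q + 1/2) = q^3 + q^2/4 - q/8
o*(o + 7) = o^2 + 7*o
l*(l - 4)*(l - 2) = l^3 - 6*l^2 + 8*l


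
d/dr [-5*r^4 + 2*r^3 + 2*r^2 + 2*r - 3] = -20*r^3 + 6*r^2 + 4*r + 2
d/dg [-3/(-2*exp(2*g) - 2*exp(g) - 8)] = (-3*exp(g) - 3/2)*exp(g)/(exp(2*g) + exp(g) + 4)^2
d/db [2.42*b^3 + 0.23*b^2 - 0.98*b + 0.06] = 7.26*b^2 + 0.46*b - 0.98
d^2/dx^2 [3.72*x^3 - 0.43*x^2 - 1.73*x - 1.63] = 22.32*x - 0.86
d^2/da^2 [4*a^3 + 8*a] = 24*a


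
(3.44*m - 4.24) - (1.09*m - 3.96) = 2.35*m - 0.28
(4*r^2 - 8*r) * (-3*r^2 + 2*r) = -12*r^4 + 32*r^3 - 16*r^2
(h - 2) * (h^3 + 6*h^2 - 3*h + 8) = h^4 + 4*h^3 - 15*h^2 + 14*h - 16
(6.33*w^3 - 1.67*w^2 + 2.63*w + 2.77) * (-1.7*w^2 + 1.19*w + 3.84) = -10.761*w^5 + 10.3717*w^4 + 17.8489*w^3 - 7.9921*w^2 + 13.3955*w + 10.6368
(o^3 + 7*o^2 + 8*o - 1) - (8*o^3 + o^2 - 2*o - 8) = -7*o^3 + 6*o^2 + 10*o + 7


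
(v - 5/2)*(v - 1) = v^2 - 7*v/2 + 5/2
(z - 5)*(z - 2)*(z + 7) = z^3 - 39*z + 70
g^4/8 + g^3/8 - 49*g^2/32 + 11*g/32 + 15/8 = (g/4 + 1)*(g/2 + 1/2)*(g - 5/2)*(g - 3/2)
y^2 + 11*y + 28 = (y + 4)*(y + 7)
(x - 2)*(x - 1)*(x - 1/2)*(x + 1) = x^4 - 5*x^3/2 + 5*x/2 - 1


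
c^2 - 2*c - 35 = (c - 7)*(c + 5)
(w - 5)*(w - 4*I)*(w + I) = w^3 - 5*w^2 - 3*I*w^2 + 4*w + 15*I*w - 20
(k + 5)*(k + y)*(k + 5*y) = k^3 + 6*k^2*y + 5*k^2 + 5*k*y^2 + 30*k*y + 25*y^2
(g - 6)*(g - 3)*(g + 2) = g^3 - 7*g^2 + 36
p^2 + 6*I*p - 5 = (p + I)*(p + 5*I)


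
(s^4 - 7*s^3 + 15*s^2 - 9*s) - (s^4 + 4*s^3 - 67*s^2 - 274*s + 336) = -11*s^3 + 82*s^2 + 265*s - 336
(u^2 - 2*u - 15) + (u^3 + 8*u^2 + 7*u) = u^3 + 9*u^2 + 5*u - 15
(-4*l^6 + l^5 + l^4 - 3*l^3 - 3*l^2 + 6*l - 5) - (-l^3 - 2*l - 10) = -4*l^6 + l^5 + l^4 - 2*l^3 - 3*l^2 + 8*l + 5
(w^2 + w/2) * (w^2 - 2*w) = w^4 - 3*w^3/2 - w^2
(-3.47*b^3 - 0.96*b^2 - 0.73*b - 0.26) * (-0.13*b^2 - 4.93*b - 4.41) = 0.4511*b^5 + 17.2319*b^4 + 20.1304*b^3 + 7.8663*b^2 + 4.5011*b + 1.1466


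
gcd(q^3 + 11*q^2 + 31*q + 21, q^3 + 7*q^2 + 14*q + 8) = q + 1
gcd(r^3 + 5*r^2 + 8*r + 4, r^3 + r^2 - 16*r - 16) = r + 1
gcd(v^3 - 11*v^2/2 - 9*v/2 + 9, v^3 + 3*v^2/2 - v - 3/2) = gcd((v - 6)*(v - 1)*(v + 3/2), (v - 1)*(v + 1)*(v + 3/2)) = v^2 + v/2 - 3/2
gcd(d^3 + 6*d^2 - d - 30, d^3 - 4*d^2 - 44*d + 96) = d - 2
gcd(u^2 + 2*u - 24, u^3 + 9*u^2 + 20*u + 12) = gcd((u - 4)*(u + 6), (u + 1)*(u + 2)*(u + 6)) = u + 6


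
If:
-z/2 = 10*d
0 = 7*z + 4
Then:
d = 1/35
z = -4/7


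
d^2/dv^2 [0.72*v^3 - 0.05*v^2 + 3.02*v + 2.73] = 4.32*v - 0.1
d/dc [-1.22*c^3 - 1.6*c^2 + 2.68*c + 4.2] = -3.66*c^2 - 3.2*c + 2.68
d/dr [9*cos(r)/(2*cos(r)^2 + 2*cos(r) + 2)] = -9*sin(r)^3/(2*(cos(r)^2 + cos(r) + 1)^2)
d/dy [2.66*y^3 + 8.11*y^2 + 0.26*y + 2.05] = 7.98*y^2 + 16.22*y + 0.26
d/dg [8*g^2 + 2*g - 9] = 16*g + 2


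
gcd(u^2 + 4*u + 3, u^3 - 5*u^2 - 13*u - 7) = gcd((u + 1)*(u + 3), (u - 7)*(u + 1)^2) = u + 1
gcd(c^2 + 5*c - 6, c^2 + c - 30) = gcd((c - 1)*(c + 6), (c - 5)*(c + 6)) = c + 6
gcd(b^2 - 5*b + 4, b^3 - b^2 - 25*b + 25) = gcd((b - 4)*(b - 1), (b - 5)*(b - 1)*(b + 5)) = b - 1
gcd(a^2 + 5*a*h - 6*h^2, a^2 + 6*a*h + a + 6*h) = a + 6*h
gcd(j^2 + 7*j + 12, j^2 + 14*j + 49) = 1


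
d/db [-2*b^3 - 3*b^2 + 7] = 6*b*(-b - 1)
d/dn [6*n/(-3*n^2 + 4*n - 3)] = 18*(n^2 - 1)/(9*n^4 - 24*n^3 + 34*n^2 - 24*n + 9)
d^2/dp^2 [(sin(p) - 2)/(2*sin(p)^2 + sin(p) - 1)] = (-9*(1 - cos(2*p))^2 + 55*sin(p)/2 - 19*sin(3*p)/2 - cos(2*p) + 4*cos(4*p) - 13)/((sin(p) + 1)^2*(2*sin(p) - 1)^3)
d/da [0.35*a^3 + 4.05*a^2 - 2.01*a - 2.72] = 1.05*a^2 + 8.1*a - 2.01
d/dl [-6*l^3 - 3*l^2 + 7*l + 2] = -18*l^2 - 6*l + 7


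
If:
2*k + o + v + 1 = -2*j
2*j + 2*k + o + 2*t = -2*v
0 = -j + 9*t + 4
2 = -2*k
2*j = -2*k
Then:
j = 1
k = -1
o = -8/3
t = -1/3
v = 5/3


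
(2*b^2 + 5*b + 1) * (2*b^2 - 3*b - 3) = 4*b^4 + 4*b^3 - 19*b^2 - 18*b - 3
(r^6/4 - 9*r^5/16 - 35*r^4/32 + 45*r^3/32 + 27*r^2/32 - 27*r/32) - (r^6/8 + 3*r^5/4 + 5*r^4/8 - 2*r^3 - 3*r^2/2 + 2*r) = r^6/8 - 21*r^5/16 - 55*r^4/32 + 109*r^3/32 + 75*r^2/32 - 91*r/32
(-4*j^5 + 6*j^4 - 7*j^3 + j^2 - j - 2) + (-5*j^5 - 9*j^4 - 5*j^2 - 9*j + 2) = -9*j^5 - 3*j^4 - 7*j^3 - 4*j^2 - 10*j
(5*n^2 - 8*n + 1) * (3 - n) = -5*n^3 + 23*n^2 - 25*n + 3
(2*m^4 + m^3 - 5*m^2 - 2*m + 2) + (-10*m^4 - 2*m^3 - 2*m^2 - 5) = -8*m^4 - m^3 - 7*m^2 - 2*m - 3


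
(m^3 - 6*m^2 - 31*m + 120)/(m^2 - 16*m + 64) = (m^2 + 2*m - 15)/(m - 8)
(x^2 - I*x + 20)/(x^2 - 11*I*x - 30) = (x + 4*I)/(x - 6*I)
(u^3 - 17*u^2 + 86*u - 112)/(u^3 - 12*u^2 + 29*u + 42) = (u^2 - 10*u + 16)/(u^2 - 5*u - 6)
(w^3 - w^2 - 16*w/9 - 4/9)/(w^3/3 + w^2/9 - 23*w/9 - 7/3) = (9*w^3 - 9*w^2 - 16*w - 4)/(3*w^3 + w^2 - 23*w - 21)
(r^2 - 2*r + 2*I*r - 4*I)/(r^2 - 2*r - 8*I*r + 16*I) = (r + 2*I)/(r - 8*I)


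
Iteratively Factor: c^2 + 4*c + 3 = (c + 3)*(c + 1)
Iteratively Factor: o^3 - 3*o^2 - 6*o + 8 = (o - 1)*(o^2 - 2*o - 8) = (o - 1)*(o + 2)*(o - 4)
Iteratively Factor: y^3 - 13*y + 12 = (y + 4)*(y^2 - 4*y + 3) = (y - 1)*(y + 4)*(y - 3)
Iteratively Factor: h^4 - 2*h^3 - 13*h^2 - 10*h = (h)*(h^3 - 2*h^2 - 13*h - 10) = h*(h + 1)*(h^2 - 3*h - 10) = h*(h - 5)*(h + 1)*(h + 2)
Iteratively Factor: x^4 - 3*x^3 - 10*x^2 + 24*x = (x - 4)*(x^3 + x^2 - 6*x) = (x - 4)*(x + 3)*(x^2 - 2*x) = x*(x - 4)*(x + 3)*(x - 2)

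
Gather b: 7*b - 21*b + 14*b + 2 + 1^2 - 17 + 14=0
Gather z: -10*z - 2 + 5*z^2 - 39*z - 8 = 5*z^2 - 49*z - 10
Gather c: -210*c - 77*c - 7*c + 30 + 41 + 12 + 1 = 84 - 294*c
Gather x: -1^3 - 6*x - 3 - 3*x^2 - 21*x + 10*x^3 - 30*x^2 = 10*x^3 - 33*x^2 - 27*x - 4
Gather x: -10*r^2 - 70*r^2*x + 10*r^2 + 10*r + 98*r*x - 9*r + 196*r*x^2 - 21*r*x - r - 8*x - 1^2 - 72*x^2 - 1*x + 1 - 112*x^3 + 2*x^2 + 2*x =-112*x^3 + x^2*(196*r - 70) + x*(-70*r^2 + 77*r - 7)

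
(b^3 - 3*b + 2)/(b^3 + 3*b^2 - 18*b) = (b^3 - 3*b + 2)/(b*(b^2 + 3*b - 18))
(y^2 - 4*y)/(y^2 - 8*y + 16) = y/(y - 4)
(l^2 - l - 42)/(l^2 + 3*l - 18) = (l - 7)/(l - 3)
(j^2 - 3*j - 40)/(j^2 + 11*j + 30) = (j - 8)/(j + 6)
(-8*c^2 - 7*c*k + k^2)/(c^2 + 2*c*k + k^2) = (-8*c + k)/(c + k)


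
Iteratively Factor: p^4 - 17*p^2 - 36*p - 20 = (p + 1)*(p^3 - p^2 - 16*p - 20) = (p - 5)*(p + 1)*(p^2 + 4*p + 4) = (p - 5)*(p + 1)*(p + 2)*(p + 2)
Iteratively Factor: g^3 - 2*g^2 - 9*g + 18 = (g - 2)*(g^2 - 9) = (g - 3)*(g - 2)*(g + 3)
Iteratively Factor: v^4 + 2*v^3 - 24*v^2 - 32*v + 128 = (v - 2)*(v^3 + 4*v^2 - 16*v - 64) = (v - 2)*(v + 4)*(v^2 - 16) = (v - 4)*(v - 2)*(v + 4)*(v + 4)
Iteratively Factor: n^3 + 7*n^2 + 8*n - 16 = (n + 4)*(n^2 + 3*n - 4) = (n - 1)*(n + 4)*(n + 4)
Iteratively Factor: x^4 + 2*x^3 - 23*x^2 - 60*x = (x + 4)*(x^3 - 2*x^2 - 15*x) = (x - 5)*(x + 4)*(x^2 + 3*x) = (x - 5)*(x + 3)*(x + 4)*(x)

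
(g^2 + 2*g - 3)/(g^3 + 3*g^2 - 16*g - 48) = (g - 1)/(g^2 - 16)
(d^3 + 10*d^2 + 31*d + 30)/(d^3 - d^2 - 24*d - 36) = (d + 5)/(d - 6)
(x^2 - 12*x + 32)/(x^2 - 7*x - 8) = (x - 4)/(x + 1)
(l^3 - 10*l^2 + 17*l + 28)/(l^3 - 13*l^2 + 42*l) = (l^2 - 3*l - 4)/(l*(l - 6))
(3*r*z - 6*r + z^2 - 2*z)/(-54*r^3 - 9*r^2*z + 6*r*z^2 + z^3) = (z - 2)/(-18*r^2 + 3*r*z + z^2)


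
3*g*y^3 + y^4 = y^3*(3*g + y)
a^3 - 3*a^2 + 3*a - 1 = (a - 1)^3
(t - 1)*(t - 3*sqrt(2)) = t^2 - 3*sqrt(2)*t - t + 3*sqrt(2)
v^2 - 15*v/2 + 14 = (v - 4)*(v - 7/2)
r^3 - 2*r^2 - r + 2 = (r - 2)*(r - 1)*(r + 1)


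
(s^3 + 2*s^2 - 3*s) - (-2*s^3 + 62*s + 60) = 3*s^3 + 2*s^2 - 65*s - 60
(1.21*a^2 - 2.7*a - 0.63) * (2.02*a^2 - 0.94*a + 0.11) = 2.4442*a^4 - 6.5914*a^3 + 1.3985*a^2 + 0.2952*a - 0.0693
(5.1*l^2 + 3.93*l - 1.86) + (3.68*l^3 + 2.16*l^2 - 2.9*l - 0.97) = 3.68*l^3 + 7.26*l^2 + 1.03*l - 2.83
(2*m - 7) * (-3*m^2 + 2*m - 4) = -6*m^3 + 25*m^2 - 22*m + 28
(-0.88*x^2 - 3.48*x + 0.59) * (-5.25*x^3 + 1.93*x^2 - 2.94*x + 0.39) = 4.62*x^5 + 16.5716*x^4 - 7.2267*x^3 + 11.0267*x^2 - 3.0918*x + 0.2301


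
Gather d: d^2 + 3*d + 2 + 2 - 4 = d^2 + 3*d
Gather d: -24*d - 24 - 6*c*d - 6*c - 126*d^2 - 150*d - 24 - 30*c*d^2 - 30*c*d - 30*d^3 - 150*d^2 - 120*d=-6*c - 30*d^3 + d^2*(-30*c - 276) + d*(-36*c - 294) - 48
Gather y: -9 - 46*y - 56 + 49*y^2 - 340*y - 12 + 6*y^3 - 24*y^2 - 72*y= 6*y^3 + 25*y^2 - 458*y - 77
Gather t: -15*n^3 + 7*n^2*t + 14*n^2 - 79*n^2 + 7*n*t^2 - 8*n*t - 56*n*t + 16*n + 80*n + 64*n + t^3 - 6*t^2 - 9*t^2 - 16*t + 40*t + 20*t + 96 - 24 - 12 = -15*n^3 - 65*n^2 + 160*n + t^3 + t^2*(7*n - 15) + t*(7*n^2 - 64*n + 44) + 60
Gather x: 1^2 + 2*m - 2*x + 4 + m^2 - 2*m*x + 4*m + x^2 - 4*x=m^2 + 6*m + x^2 + x*(-2*m - 6) + 5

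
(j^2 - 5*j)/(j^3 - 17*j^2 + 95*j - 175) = j/(j^2 - 12*j + 35)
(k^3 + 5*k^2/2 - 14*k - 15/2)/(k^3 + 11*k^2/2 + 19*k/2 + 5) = (2*k^3 + 5*k^2 - 28*k - 15)/(2*k^3 + 11*k^2 + 19*k + 10)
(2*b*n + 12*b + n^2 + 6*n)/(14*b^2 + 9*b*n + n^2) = (n + 6)/(7*b + n)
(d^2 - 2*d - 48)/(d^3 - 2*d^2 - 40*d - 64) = (d + 6)/(d^2 + 6*d + 8)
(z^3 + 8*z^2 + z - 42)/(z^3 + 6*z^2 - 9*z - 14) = (z + 3)/(z + 1)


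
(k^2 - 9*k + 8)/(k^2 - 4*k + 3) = (k - 8)/(k - 3)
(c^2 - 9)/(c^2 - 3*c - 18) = (c - 3)/(c - 6)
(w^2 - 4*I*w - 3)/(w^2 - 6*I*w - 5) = (w - 3*I)/(w - 5*I)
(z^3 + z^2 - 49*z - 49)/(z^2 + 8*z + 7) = z - 7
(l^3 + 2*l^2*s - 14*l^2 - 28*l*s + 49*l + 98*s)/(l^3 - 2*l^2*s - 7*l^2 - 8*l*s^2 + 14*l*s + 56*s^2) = (7 - l)/(-l + 4*s)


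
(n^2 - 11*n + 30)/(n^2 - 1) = (n^2 - 11*n + 30)/(n^2 - 1)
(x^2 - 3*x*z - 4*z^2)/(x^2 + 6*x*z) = (x^2 - 3*x*z - 4*z^2)/(x*(x + 6*z))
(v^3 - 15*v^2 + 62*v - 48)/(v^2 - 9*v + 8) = v - 6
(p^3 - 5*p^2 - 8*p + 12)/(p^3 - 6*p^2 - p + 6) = (p + 2)/(p + 1)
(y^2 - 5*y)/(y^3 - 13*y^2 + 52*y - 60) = y/(y^2 - 8*y + 12)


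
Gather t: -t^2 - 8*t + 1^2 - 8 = -t^2 - 8*t - 7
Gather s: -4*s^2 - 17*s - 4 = -4*s^2 - 17*s - 4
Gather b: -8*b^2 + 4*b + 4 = -8*b^2 + 4*b + 4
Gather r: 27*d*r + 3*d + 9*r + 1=3*d + r*(27*d + 9) + 1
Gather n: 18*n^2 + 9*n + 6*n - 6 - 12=18*n^2 + 15*n - 18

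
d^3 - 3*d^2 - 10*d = d*(d - 5)*(d + 2)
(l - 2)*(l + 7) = l^2 + 5*l - 14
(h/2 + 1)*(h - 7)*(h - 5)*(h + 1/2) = h^4/2 - 19*h^3/4 + 3*h^2 + 151*h/4 + 35/2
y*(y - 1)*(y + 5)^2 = y^4 + 9*y^3 + 15*y^2 - 25*y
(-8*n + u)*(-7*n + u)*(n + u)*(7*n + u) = 392*n^4 + 343*n^3*u - 57*n^2*u^2 - 7*n*u^3 + u^4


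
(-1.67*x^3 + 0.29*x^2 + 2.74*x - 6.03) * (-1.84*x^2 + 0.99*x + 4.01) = 3.0728*x^5 - 2.1869*x^4 - 11.4512*x^3 + 14.9707*x^2 + 5.0177*x - 24.1803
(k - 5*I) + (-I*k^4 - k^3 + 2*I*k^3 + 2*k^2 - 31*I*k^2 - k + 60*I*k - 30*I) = -I*k^4 - k^3 + 2*I*k^3 + 2*k^2 - 31*I*k^2 + 60*I*k - 35*I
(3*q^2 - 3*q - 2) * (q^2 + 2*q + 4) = 3*q^4 + 3*q^3 + 4*q^2 - 16*q - 8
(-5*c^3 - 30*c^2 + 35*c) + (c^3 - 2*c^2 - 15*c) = -4*c^3 - 32*c^2 + 20*c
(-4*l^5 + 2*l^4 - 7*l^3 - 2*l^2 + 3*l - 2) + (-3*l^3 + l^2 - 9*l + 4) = -4*l^5 + 2*l^4 - 10*l^3 - l^2 - 6*l + 2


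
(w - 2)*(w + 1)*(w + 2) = w^3 + w^2 - 4*w - 4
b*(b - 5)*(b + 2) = b^3 - 3*b^2 - 10*b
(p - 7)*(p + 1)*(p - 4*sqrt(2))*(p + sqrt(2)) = p^4 - 6*p^3 - 3*sqrt(2)*p^3 - 15*p^2 + 18*sqrt(2)*p^2 + 21*sqrt(2)*p + 48*p + 56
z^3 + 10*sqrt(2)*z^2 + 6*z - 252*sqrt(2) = (z - 3*sqrt(2))*(z + 6*sqrt(2))*(z + 7*sqrt(2))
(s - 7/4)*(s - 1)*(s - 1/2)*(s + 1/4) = s^4 - 3*s^3 + 37*s^2/16 - 3*s/32 - 7/32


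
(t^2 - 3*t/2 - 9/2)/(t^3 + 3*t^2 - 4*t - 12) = (2*t^2 - 3*t - 9)/(2*(t^3 + 3*t^2 - 4*t - 12))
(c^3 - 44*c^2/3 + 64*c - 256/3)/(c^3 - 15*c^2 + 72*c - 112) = (3*c^2 - 32*c + 64)/(3*(c^2 - 11*c + 28))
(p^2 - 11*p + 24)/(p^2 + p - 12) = (p - 8)/(p + 4)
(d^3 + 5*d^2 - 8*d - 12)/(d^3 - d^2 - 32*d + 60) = (d + 1)/(d - 5)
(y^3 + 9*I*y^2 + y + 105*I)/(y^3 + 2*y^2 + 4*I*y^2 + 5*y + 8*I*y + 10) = (y^2 + 4*I*y + 21)/(y^2 + y*(2 - I) - 2*I)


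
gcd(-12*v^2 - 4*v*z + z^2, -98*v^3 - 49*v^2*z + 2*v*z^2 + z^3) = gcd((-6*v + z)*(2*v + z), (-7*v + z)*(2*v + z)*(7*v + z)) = 2*v + z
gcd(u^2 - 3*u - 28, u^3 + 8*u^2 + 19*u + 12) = u + 4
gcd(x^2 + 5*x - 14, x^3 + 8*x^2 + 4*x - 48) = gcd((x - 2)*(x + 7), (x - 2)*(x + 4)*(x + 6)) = x - 2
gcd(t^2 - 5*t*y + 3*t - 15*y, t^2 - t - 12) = t + 3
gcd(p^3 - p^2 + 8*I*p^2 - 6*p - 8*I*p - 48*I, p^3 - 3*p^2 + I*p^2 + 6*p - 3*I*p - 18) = p - 3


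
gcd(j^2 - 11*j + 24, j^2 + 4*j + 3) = 1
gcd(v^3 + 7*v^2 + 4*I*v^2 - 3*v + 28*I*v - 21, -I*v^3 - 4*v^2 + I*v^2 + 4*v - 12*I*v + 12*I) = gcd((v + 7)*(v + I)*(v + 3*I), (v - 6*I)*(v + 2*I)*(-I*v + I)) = 1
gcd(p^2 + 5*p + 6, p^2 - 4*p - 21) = p + 3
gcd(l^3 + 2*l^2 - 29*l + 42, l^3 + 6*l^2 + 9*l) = 1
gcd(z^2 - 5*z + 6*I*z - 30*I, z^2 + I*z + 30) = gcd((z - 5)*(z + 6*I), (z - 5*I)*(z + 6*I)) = z + 6*I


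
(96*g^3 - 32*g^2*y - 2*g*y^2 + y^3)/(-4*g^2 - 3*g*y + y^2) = (-24*g^2 + 2*g*y + y^2)/(g + y)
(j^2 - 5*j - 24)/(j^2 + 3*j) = (j - 8)/j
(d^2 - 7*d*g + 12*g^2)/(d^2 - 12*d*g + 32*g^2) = (d - 3*g)/(d - 8*g)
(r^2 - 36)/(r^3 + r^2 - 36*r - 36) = 1/(r + 1)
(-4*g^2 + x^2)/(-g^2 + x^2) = (4*g^2 - x^2)/(g^2 - x^2)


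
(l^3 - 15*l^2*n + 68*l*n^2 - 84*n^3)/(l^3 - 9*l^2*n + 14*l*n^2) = (l - 6*n)/l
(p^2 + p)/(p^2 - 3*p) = (p + 1)/(p - 3)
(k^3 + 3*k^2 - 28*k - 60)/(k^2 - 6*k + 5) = (k^2 + 8*k + 12)/(k - 1)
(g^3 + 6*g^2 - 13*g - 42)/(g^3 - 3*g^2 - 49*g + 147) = (g + 2)/(g - 7)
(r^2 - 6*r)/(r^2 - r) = (r - 6)/(r - 1)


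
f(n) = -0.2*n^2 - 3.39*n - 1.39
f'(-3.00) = -2.19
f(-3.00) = 6.98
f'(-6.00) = -0.99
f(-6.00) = 11.75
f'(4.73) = -5.28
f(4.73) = -21.90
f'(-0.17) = -3.32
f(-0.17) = -0.82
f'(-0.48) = -3.20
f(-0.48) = 0.19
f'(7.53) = -6.40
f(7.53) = -38.26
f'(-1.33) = -2.86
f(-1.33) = 2.76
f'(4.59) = -5.23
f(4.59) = -21.16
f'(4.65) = -5.25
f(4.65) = -21.48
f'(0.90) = -3.75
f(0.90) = -4.60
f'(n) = -0.4*n - 3.39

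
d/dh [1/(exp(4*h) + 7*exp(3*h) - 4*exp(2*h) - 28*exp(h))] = (-4*exp(3*h) - 21*exp(2*h) + 8*exp(h) + 28)*exp(-h)/(exp(3*h) + 7*exp(2*h) - 4*exp(h) - 28)^2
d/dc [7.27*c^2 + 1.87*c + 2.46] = 14.54*c + 1.87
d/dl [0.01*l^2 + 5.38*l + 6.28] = 0.02*l + 5.38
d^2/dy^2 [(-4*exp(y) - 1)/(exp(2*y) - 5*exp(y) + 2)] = (-4*exp(4*y) - 24*exp(3*y) + 63*exp(2*y) - 57*exp(y) - 26)*exp(y)/(exp(6*y) - 15*exp(5*y) + 81*exp(4*y) - 185*exp(3*y) + 162*exp(2*y) - 60*exp(y) + 8)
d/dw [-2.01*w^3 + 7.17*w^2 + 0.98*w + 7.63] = -6.03*w^2 + 14.34*w + 0.98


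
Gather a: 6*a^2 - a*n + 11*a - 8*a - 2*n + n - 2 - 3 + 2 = 6*a^2 + a*(3 - n) - n - 3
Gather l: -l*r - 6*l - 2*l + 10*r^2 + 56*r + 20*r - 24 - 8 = l*(-r - 8) + 10*r^2 + 76*r - 32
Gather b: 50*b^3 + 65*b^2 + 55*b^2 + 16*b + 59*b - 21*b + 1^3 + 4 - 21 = 50*b^3 + 120*b^2 + 54*b - 16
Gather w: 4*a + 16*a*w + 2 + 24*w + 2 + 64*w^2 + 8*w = 4*a + 64*w^2 + w*(16*a + 32) + 4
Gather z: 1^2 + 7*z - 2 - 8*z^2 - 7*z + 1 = -8*z^2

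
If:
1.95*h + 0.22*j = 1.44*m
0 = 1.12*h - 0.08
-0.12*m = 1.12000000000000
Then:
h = 0.07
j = -61.72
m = -9.33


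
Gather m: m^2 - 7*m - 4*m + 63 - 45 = m^2 - 11*m + 18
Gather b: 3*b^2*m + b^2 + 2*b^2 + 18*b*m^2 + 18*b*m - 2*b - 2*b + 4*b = b^2*(3*m + 3) + b*(18*m^2 + 18*m)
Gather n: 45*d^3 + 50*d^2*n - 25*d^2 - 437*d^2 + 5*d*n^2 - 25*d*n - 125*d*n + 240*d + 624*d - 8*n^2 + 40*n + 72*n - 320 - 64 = 45*d^3 - 462*d^2 + 864*d + n^2*(5*d - 8) + n*(50*d^2 - 150*d + 112) - 384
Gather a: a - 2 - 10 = a - 12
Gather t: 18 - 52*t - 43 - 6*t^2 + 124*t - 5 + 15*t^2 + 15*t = 9*t^2 + 87*t - 30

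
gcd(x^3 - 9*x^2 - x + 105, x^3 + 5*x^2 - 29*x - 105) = x^2 - 2*x - 15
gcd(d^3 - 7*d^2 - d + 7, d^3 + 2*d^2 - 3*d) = d - 1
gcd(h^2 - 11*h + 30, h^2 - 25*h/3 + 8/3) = 1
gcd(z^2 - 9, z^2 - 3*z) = z - 3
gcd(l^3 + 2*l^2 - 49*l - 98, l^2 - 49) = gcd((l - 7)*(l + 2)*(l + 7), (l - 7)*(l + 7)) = l^2 - 49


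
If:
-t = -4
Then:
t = 4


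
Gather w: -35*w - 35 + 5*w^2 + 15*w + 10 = 5*w^2 - 20*w - 25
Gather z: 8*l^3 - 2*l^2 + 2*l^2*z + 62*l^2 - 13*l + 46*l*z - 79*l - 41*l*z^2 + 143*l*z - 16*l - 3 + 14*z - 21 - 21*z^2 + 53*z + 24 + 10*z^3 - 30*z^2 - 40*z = 8*l^3 + 60*l^2 - 108*l + 10*z^3 + z^2*(-41*l - 51) + z*(2*l^2 + 189*l + 27)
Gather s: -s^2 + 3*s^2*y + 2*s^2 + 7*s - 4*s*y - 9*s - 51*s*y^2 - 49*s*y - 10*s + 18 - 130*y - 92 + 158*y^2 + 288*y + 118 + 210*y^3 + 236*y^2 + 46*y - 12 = s^2*(3*y + 1) + s*(-51*y^2 - 53*y - 12) + 210*y^3 + 394*y^2 + 204*y + 32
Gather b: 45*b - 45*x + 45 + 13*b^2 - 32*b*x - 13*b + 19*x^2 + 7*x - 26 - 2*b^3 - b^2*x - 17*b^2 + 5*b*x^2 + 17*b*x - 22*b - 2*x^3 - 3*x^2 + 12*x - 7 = -2*b^3 + b^2*(-x - 4) + b*(5*x^2 - 15*x + 10) - 2*x^3 + 16*x^2 - 26*x + 12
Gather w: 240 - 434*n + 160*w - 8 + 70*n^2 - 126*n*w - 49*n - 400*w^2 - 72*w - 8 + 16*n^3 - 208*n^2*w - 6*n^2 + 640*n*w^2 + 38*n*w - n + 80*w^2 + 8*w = 16*n^3 + 64*n^2 - 484*n + w^2*(640*n - 320) + w*(-208*n^2 - 88*n + 96) + 224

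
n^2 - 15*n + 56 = (n - 8)*(n - 7)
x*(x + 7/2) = x^2 + 7*x/2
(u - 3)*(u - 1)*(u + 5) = u^3 + u^2 - 17*u + 15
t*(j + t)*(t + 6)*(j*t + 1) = j^2*t^3 + 6*j^2*t^2 + j*t^4 + 6*j*t^3 + j*t^2 + 6*j*t + t^3 + 6*t^2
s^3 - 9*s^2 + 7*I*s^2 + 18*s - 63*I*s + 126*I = (s - 6)*(s - 3)*(s + 7*I)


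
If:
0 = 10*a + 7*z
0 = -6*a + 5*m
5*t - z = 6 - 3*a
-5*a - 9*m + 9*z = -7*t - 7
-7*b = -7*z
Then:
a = 539/1220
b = -77/122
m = 1617/3050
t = 4933/6100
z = -77/122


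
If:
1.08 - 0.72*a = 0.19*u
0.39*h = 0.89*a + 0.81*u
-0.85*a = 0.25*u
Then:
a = 14.59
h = -69.75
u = -49.62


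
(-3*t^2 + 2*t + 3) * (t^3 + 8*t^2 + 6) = -3*t^5 - 22*t^4 + 19*t^3 + 6*t^2 + 12*t + 18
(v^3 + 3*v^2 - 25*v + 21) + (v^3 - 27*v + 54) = 2*v^3 + 3*v^2 - 52*v + 75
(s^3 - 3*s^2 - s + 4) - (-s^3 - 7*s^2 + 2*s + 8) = 2*s^3 + 4*s^2 - 3*s - 4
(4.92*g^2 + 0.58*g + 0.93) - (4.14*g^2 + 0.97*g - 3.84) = 0.78*g^2 - 0.39*g + 4.77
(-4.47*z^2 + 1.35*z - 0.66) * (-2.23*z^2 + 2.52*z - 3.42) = 9.9681*z^4 - 14.2749*z^3 + 20.1612*z^2 - 6.2802*z + 2.2572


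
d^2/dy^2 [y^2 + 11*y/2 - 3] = 2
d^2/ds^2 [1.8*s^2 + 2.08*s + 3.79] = 3.60000000000000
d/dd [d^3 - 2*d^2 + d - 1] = 3*d^2 - 4*d + 1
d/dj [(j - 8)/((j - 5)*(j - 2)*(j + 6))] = (-2*j^3 + 25*j^2 - 16*j - 196)/(j^6 - 2*j^5 - 63*j^4 + 184*j^3 + 904*j^2 - 3840*j + 3600)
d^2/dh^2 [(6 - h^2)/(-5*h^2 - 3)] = 198*(1 - 5*h^2)/(125*h^6 + 225*h^4 + 135*h^2 + 27)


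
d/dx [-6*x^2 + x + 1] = 1 - 12*x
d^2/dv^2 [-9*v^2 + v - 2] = -18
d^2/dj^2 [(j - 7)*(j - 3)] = 2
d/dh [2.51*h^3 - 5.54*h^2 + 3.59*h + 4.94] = 7.53*h^2 - 11.08*h + 3.59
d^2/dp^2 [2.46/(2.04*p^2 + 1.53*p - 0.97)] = (-20.475072*p^2 - 15.356304*p + 2.46*(4.08*p + 1.53)*(8.16*p + 3.06) + 9.735696)/(2.04*p^2 + 1.53*p - 0.97)^3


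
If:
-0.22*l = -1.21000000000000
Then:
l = 5.50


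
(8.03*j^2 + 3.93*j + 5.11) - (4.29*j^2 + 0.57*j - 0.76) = 3.74*j^2 + 3.36*j + 5.87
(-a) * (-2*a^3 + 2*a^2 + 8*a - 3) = 2*a^4 - 2*a^3 - 8*a^2 + 3*a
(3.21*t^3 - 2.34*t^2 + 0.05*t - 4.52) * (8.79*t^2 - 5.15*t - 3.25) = 28.2159*t^5 - 37.1001*t^4 + 2.058*t^3 - 32.3833*t^2 + 23.1155*t + 14.69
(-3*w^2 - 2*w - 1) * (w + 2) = -3*w^3 - 8*w^2 - 5*w - 2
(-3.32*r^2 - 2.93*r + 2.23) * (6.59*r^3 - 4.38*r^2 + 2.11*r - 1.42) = -21.8788*r^5 - 4.7671*r^4 + 20.5239*r^3 - 11.2353*r^2 + 8.8659*r - 3.1666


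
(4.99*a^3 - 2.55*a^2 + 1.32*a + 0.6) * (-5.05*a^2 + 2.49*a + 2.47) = -25.1995*a^5 + 25.3026*a^4 - 0.690199999999998*a^3 - 6.0417*a^2 + 4.7544*a + 1.482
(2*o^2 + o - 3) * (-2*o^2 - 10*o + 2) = -4*o^4 - 22*o^3 + 32*o - 6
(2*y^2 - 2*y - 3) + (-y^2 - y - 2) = y^2 - 3*y - 5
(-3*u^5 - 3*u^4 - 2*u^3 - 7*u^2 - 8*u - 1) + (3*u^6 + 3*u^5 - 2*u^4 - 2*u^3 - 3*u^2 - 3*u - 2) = 3*u^6 - 5*u^4 - 4*u^3 - 10*u^2 - 11*u - 3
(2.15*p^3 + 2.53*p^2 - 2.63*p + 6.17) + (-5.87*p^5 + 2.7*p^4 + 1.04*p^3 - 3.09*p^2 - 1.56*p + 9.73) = -5.87*p^5 + 2.7*p^4 + 3.19*p^3 - 0.56*p^2 - 4.19*p + 15.9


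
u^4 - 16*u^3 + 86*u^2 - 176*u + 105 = (u - 7)*(u - 5)*(u - 3)*(u - 1)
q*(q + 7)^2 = q^3 + 14*q^2 + 49*q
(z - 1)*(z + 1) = z^2 - 1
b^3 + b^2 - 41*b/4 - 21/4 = (b - 3)*(b + 1/2)*(b + 7/2)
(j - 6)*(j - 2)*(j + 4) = j^3 - 4*j^2 - 20*j + 48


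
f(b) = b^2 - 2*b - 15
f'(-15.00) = -32.00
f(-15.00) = 240.00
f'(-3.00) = -8.00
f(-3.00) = 0.00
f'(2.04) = 2.08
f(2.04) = -14.92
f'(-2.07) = -6.14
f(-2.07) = -6.58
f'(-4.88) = -11.76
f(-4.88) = 18.57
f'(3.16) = 4.32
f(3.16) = -11.33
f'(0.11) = -1.78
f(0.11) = -15.21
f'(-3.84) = -9.68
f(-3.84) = 7.43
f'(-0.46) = -2.92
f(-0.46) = -13.87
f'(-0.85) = -3.70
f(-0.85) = -12.58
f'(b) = 2*b - 2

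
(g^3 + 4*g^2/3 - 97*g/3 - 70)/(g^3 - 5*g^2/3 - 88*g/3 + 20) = (3*g + 7)/(3*g - 2)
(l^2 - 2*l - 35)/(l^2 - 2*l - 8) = (-l^2 + 2*l + 35)/(-l^2 + 2*l + 8)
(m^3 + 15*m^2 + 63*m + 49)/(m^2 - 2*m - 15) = (m^3 + 15*m^2 + 63*m + 49)/(m^2 - 2*m - 15)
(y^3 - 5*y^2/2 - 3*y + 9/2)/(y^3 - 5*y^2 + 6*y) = (2*y^2 + y - 3)/(2*y*(y - 2))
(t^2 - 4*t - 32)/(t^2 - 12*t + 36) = (t^2 - 4*t - 32)/(t^2 - 12*t + 36)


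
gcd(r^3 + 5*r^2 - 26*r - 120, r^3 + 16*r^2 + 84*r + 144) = r^2 + 10*r + 24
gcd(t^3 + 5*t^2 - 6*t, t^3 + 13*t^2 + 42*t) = t^2 + 6*t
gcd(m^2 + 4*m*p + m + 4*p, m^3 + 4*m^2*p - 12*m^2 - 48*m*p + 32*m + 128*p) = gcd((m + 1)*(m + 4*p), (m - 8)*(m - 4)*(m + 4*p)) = m + 4*p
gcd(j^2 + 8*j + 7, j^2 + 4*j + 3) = j + 1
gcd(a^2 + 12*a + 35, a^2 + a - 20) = a + 5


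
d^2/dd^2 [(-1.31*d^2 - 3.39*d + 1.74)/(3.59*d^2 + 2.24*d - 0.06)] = (-66.312326*d^3 + 132.85872*d^2 + 79.573068*d + 17.290176)/(46.268279*d^6 + 86.608032*d^5 + 51.719694*d^4 + 8.344448*d^3 - 0.864396*d^2 + 0.024192*d - 0.000216)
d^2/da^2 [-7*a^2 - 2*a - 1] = -14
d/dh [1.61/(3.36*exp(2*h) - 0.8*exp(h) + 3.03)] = (1.288 - 10.8192*exp(h))*exp(h)/(3.36*exp(2*h) - 0.8*exp(h) + 3.03)^2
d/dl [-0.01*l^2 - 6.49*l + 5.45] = -0.02*l - 6.49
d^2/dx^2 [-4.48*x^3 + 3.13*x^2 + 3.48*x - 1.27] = 6.26 - 26.88*x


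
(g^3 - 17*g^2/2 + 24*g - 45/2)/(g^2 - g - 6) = (2*g^2 - 11*g + 15)/(2*(g + 2))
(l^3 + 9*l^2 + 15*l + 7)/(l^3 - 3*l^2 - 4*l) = (l^2 + 8*l + 7)/(l*(l - 4))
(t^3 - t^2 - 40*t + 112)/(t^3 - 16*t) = (t^2 + 3*t - 28)/(t*(t + 4))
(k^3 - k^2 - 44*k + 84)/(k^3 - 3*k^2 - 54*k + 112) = (k - 6)/(k - 8)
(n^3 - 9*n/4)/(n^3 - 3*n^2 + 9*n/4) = (2*n + 3)/(2*n - 3)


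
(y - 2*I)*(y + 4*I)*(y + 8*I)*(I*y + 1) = I*y^4 - 9*y^3 + 2*I*y^2 - 72*y + 64*I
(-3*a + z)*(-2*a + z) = 6*a^2 - 5*a*z + z^2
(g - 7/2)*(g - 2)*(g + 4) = g^3 - 3*g^2/2 - 15*g + 28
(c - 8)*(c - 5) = c^2 - 13*c + 40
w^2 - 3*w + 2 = (w - 2)*(w - 1)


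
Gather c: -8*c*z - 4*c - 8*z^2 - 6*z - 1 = c*(-8*z - 4) - 8*z^2 - 6*z - 1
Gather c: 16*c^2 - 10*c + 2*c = 16*c^2 - 8*c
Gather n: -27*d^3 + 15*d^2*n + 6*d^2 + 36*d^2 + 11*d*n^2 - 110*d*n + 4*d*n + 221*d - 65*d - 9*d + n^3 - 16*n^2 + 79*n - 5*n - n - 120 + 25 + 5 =-27*d^3 + 42*d^2 + 147*d + n^3 + n^2*(11*d - 16) + n*(15*d^2 - 106*d + 73) - 90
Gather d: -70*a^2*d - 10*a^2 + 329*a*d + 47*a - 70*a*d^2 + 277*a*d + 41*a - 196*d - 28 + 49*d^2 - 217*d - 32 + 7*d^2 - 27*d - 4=-10*a^2 + 88*a + d^2*(56 - 70*a) + d*(-70*a^2 + 606*a - 440) - 64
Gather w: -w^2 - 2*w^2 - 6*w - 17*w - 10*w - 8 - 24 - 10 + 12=-3*w^2 - 33*w - 30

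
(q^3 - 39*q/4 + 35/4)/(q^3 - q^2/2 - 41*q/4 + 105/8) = 2*(q - 1)/(2*q - 3)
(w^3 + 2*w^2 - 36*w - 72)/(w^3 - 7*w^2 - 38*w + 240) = (w^2 - 4*w - 12)/(w^2 - 13*w + 40)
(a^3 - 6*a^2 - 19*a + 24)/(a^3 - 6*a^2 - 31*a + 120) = (a^2 + 2*a - 3)/(a^2 + 2*a - 15)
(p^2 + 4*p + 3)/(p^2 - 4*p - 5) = (p + 3)/(p - 5)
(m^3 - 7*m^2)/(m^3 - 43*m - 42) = m^2/(m^2 + 7*m + 6)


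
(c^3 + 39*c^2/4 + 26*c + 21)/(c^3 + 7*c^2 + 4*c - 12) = (c + 7/4)/(c - 1)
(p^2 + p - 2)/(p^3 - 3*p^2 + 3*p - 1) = (p + 2)/(p^2 - 2*p + 1)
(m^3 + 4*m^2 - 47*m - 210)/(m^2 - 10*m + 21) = (m^2 + 11*m + 30)/(m - 3)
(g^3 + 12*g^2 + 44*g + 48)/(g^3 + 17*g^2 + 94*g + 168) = (g + 2)/(g + 7)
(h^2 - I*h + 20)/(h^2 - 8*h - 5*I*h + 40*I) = (h + 4*I)/(h - 8)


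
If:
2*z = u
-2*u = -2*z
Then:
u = 0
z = 0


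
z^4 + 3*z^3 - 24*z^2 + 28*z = z*(z - 2)^2*(z + 7)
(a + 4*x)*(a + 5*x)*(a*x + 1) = a^3*x + 9*a^2*x^2 + a^2 + 20*a*x^3 + 9*a*x + 20*x^2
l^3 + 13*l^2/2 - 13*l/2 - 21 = (l - 2)*(l + 3/2)*(l + 7)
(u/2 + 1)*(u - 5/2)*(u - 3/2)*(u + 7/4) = u^4/2 - u^3/8 - 31*u^2/8 + u/32 + 105/16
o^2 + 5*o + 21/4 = (o + 3/2)*(o + 7/2)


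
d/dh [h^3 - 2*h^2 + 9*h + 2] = 3*h^2 - 4*h + 9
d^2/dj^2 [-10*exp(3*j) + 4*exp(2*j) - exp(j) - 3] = (-90*exp(2*j) + 16*exp(j) - 1)*exp(j)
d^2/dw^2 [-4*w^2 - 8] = -8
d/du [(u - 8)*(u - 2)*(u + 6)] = 3*u^2 - 8*u - 44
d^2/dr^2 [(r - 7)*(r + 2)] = 2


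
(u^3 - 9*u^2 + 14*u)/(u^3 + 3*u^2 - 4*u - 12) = u*(u - 7)/(u^2 + 5*u + 6)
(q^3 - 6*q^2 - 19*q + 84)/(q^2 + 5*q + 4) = (q^2 - 10*q + 21)/(q + 1)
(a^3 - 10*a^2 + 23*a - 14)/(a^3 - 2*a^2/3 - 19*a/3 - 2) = 3*(-a^3 + 10*a^2 - 23*a + 14)/(-3*a^3 + 2*a^2 + 19*a + 6)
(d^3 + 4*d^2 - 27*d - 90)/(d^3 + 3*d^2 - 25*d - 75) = (d + 6)/(d + 5)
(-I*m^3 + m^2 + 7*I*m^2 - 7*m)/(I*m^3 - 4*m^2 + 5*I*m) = (-m^2 + m*(7 - I) + 7*I)/(m^2 + 4*I*m + 5)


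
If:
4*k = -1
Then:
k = -1/4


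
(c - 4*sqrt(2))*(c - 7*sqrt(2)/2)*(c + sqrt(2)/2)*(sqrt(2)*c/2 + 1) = sqrt(2)*c^4/2 - 6*c^3 + 13*sqrt(2)*c^2/4 + 69*c/2 + 14*sqrt(2)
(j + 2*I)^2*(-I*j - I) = -I*j^3 + 4*j^2 - I*j^2 + 4*j + 4*I*j + 4*I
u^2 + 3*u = u*(u + 3)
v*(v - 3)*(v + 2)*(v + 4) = v^4 + 3*v^3 - 10*v^2 - 24*v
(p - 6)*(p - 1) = p^2 - 7*p + 6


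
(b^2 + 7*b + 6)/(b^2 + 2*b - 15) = (b^2 + 7*b + 6)/(b^2 + 2*b - 15)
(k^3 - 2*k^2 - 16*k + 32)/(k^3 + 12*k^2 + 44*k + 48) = (k^2 - 6*k + 8)/(k^2 + 8*k + 12)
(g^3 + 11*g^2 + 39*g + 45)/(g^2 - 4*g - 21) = (g^2 + 8*g + 15)/(g - 7)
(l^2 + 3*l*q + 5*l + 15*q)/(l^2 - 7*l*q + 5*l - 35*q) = (-l - 3*q)/(-l + 7*q)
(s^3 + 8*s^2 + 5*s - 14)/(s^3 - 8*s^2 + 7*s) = (s^2 + 9*s + 14)/(s*(s - 7))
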